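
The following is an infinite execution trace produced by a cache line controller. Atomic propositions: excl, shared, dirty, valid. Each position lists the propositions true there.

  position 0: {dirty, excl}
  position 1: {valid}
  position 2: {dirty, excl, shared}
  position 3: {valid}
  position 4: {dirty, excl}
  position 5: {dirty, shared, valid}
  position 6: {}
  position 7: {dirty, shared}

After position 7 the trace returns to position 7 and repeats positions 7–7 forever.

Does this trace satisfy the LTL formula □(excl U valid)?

Violated

excl U valid must hold at every position from 0 onward. It fails at position 6, so □(excl U valid) is false.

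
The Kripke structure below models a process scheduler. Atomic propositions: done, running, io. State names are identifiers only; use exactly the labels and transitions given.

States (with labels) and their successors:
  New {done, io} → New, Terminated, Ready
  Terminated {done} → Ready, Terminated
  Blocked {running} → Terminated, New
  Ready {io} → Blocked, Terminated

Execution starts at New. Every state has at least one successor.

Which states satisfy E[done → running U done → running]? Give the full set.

{Blocked, Ready}

States satisfying done → running: {Blocked, Ready}.
States satisfying E[done → running U done → running]: {Blocked, Ready}.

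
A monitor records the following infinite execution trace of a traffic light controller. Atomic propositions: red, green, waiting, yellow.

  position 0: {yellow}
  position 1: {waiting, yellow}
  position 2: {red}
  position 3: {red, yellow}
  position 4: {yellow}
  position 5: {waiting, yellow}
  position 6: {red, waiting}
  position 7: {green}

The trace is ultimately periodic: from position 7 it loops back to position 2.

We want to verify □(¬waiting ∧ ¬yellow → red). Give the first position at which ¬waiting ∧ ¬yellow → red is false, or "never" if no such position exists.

Check ¬waiting ∧ ¬yellow → red at each position in order: 0 ✓, 1 ✓, 2 ✓, 3 ✓, 4 ✓, 5 ✓, 6 ✓.
At position 7 the labels are {green}, so ¬waiting ∧ ¬yellow → red is false there. This is the first violation.

7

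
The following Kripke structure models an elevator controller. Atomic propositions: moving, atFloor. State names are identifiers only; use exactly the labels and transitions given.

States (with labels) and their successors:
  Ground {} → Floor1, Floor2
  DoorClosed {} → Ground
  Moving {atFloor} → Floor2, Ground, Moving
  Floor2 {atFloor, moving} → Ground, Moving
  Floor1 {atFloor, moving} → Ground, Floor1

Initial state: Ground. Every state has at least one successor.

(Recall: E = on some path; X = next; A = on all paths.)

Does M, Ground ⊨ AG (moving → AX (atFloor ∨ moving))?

Does not hold

States satisfying moving → AX (atFloor ∨ moving): {Ground, DoorClosed, Moving}.
States satisfying AG (moving → AX (atFloor ∨ moving)): ∅.
Floor1 is reachable from Ground and violates moving → AX (atFloor ∨ moving), so AG fails at Ground.
Ground ∉ Sat(AG (moving → AX (atFloor ∨ moving))).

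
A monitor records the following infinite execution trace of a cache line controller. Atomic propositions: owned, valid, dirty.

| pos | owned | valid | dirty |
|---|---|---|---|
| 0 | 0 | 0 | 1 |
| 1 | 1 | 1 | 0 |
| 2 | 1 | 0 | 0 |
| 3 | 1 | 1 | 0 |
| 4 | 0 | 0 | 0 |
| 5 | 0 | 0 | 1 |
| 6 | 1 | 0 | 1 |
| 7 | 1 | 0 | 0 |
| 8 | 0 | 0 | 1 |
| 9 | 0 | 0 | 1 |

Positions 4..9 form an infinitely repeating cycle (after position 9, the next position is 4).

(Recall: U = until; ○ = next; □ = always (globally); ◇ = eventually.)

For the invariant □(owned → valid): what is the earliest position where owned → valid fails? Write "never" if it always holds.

2

Check owned → valid at each position in order: 0 ✓, 1 ✓.
At position 2 the labels are {owned}, so owned → valid is false there. This is the first violation.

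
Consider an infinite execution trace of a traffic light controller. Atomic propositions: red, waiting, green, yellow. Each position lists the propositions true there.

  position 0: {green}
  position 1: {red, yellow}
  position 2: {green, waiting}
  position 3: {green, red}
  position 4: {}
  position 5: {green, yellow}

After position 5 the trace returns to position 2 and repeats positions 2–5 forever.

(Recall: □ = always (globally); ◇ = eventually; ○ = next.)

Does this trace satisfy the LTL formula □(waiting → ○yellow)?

waiting → ○yellow must hold at every position from 0 onward. It fails at position 2, so □(waiting → ○yellow) is false.
Positions where waiting holds: 2.
Check ○yellow at each: 2→fails.

Does not hold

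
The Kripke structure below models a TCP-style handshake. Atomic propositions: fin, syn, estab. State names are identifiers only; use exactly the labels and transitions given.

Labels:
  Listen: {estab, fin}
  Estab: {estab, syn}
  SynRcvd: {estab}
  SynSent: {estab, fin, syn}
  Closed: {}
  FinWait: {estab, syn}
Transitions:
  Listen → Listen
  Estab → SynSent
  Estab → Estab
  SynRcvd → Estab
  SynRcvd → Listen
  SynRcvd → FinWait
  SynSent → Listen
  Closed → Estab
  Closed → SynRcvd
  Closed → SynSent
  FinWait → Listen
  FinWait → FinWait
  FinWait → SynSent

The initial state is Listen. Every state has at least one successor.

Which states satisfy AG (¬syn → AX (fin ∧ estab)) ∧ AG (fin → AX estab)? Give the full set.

{Listen, Estab, SynSent, FinWait}

States satisfying ¬syn → AX (fin ∧ estab): {Listen, Estab, SynSent, FinWait}.
States satisfying AG (¬syn → AX (fin ∧ estab)): {Listen, Estab, SynSent, FinWait}.
States satisfying fin → AX estab: {Listen, Estab, SynRcvd, SynSent, Closed, FinWait}.
States satisfying AG (fin → AX estab): {Listen, Estab, SynRcvd, SynSent, Closed, FinWait}.
States satisfying AG (¬syn → AX (fin ∧ estab)) ∧ AG (fin → AX estab): {Listen, Estab, SynSent, FinWait}.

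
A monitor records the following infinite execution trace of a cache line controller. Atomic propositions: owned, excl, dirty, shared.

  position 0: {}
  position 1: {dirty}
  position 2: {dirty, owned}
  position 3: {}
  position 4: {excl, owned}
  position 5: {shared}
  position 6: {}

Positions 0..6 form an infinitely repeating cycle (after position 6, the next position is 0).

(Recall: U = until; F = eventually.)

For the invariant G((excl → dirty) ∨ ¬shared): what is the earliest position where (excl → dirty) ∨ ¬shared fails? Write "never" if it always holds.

(excl → dirty) ∨ ¬shared holds at every position 0..6, and those are all the positions the trace ever visits, so the invariant G((excl → dirty) ∨ ¬shared) is never violated.

never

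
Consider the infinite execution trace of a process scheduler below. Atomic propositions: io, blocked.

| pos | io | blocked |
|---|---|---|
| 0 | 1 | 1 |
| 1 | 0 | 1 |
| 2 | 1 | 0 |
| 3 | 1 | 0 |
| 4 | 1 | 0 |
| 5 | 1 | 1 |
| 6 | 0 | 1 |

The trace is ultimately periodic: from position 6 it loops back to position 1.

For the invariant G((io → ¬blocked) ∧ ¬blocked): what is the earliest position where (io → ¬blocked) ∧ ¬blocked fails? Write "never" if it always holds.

0

At position 0 the labels are {blocked, io}, so (io → ¬blocked) ∧ ¬blocked is false there. This is the first violation.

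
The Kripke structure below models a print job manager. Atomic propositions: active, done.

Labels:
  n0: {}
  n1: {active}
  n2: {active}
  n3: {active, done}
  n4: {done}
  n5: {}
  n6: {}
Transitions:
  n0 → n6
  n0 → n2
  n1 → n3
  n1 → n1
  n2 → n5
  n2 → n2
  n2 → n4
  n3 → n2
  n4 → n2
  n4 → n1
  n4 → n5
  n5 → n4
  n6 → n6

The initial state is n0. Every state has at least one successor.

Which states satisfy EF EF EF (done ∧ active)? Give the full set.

{n0, n1, n2, n3, n4, n5}

States satisfying EF EF (done ∧ active): {n0, n1, n2, n3, n4, n5}.
States satisfying EF EF EF (done ∧ active): {n0, n1, n2, n3, n4, n5}.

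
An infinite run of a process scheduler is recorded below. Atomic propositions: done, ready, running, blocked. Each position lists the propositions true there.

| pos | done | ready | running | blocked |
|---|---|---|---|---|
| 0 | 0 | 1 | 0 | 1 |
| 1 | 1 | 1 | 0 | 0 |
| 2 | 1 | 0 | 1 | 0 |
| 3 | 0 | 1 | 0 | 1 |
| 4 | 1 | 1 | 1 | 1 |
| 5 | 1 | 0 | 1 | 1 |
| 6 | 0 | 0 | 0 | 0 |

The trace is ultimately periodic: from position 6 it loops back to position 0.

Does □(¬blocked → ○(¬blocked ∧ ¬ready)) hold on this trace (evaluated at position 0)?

¬blocked → ○(¬blocked ∧ ¬ready) must hold at every position from 0 onward. It fails at position 2, so □(¬blocked → ○(¬blocked ∧ ¬ready)) is false.
Positions where ¬blocked holds: 1, 2, 6.
Check ○(¬blocked ∧ ¬ready) at each: 1→ok, 2→fails, 6→fails.

No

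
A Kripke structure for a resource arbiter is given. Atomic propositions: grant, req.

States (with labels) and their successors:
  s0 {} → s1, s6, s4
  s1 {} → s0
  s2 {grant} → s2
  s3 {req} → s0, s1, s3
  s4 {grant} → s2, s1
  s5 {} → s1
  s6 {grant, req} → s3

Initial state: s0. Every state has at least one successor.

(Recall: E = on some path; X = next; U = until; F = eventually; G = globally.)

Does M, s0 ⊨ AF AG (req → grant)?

Violated

States satisfying AG (req → grant): {s2}.
States satisfying AF AG (req → grant): {s2}.
There is a path from s0 along which AG (req → grant) never holds.
s0 ∉ Sat(AF AG (req → grant)).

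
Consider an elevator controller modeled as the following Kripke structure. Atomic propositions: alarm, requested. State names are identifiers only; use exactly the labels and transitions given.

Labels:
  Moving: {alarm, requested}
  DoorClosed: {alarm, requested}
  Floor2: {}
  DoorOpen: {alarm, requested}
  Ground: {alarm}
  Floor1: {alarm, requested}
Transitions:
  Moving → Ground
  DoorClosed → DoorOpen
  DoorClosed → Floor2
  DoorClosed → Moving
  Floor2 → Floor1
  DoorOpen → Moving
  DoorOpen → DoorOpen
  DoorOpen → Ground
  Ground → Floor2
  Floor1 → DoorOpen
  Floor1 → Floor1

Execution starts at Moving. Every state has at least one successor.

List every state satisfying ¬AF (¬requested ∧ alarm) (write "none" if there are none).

{DoorClosed, Floor2, DoorOpen, Floor1}

States satisfying ¬requested ∧ alarm: {Ground}.
States satisfying AF (¬requested ∧ alarm): {Moving, Ground}.
States satisfying ¬AF (¬requested ∧ alarm): {DoorClosed, Floor2, DoorOpen, Floor1}.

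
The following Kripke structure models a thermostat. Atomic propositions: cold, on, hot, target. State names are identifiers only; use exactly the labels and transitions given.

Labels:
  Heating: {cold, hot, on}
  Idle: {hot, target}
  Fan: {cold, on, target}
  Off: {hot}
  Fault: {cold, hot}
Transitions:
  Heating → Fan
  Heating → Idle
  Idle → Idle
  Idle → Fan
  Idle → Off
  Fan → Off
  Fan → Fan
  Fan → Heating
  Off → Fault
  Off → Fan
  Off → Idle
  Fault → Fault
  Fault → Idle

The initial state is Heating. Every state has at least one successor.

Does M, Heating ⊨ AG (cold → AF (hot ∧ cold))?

States satisfying cold → AF (hot ∧ cold): {Heating, Idle, Off, Fault}.
States satisfying AG (cold → AF (hot ∧ cold)): ∅.
Fan is reachable from Heating and violates cold → AF (hot ∧ cold), so AG fails at Heating.
Heating ∉ Sat(AG (cold → AF (hot ∧ cold))).

No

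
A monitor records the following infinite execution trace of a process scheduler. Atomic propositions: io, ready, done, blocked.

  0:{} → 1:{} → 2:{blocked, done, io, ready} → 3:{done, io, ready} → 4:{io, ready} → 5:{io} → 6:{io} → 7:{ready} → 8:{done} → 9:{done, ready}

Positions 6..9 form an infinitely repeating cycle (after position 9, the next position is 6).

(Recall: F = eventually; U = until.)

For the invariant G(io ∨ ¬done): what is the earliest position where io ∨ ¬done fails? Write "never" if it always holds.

Check io ∨ ¬done at each position in order: 0 ✓, 1 ✓, 2 ✓, 3 ✓, 4 ✓, 5 ✓, 6 ✓, 7 ✓.
At position 8 the labels are {done}, so io ∨ ¬done is false there. This is the first violation.

8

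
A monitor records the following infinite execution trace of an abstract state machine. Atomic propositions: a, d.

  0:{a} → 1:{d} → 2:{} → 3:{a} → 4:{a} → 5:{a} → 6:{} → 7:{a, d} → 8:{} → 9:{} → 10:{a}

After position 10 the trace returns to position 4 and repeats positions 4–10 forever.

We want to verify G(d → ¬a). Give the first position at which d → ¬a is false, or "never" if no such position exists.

7

Check d → ¬a at each position in order: 0 ✓, 1 ✓, 2 ✓, 3 ✓, 4 ✓, 5 ✓, 6 ✓.
At position 7 the labels are {a, d}, so d → ¬a is false there. This is the first violation.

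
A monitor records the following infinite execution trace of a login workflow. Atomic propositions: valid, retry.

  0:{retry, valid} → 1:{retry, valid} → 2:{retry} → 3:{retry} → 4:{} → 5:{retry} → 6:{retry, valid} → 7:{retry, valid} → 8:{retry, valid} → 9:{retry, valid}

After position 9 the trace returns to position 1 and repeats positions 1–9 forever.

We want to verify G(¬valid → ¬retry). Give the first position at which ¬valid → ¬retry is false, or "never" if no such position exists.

2

Check ¬valid → ¬retry at each position in order: 0 ✓, 1 ✓.
At position 2 the labels are {retry}, so ¬valid → ¬retry is false there. This is the first violation.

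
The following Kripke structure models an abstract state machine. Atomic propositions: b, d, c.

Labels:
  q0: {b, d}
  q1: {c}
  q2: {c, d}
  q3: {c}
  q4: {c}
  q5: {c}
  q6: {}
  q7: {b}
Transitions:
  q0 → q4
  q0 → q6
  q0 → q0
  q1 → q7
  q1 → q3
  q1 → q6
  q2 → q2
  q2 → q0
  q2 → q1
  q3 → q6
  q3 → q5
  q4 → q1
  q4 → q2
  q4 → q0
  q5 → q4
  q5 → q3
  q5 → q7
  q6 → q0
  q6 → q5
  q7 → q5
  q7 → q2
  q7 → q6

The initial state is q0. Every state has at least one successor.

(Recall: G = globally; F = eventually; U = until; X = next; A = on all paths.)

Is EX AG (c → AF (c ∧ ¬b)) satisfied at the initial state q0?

Yes

States satisfying AG (c → AF (c ∧ ¬b)): {q0, q1, q2, q3, q4, q5, q6, q7}.
States satisfying EX AG (c → AF (c ∧ ¬b)): {q0, q1, q2, q3, q4, q5, q6, q7}.
q0 ∈ Sat(EX AG (c → AF (c ∧ ¬b))).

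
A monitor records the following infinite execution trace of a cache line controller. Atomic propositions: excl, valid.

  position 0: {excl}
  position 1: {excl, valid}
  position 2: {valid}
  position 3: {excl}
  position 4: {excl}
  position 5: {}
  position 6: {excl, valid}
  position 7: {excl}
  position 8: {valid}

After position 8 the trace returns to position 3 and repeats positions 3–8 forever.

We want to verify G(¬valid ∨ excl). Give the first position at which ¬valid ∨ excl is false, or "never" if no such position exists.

2

Check ¬valid ∨ excl at each position in order: 0 ✓, 1 ✓.
At position 2 the labels are {valid}, so ¬valid ∨ excl is false there. This is the first violation.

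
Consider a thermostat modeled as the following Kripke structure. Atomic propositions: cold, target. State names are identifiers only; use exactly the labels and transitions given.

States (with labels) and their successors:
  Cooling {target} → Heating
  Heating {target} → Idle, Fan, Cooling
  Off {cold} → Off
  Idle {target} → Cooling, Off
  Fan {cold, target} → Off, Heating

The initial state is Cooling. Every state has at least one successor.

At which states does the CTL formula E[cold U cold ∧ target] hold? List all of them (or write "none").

States satisfying cold: {Off, Fan}.
States satisfying cold ∧ target: {Fan}.
States satisfying E[cold U cold ∧ target]: {Fan}.

{Fan}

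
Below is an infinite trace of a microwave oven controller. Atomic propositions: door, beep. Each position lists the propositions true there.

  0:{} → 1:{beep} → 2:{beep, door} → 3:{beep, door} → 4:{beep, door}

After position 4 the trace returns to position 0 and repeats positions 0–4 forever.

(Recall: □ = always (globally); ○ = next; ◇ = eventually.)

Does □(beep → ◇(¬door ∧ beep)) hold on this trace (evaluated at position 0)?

beep → ◇(¬door ∧ beep) holds at every position 0..4, and those are all positions ever visited, so □(beep → ◇(¬door ∧ beep)) holds.
Positions where beep holds: 1, 2, 3, 4.
Check ◇(¬door ∧ beep) at each: 1→ok, 2→ok, 3→ok, 4→ok.

Holds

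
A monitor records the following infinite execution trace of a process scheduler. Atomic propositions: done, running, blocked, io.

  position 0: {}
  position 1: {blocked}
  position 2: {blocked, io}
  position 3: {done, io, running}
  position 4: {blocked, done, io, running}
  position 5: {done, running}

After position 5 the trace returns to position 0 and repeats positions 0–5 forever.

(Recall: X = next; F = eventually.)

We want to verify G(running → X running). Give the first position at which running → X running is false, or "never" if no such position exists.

5

Check running → X running at each position in order: 0 ✓, 1 ✓, 2 ✓, 3 ✓, 4 ✓.
At position 5 the labels are {done, running} and the next position 0 has {}, so running → X running is false there. This is the first violation.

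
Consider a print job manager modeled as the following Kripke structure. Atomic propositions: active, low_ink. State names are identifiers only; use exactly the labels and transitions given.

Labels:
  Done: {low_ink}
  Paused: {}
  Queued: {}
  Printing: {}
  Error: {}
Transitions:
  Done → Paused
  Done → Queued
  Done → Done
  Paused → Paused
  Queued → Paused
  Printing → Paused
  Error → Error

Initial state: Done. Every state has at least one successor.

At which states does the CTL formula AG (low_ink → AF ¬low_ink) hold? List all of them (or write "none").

States satisfying low_ink → AF ¬low_ink: {Paused, Queued, Printing, Error}.
States satisfying AG (low_ink → AF ¬low_ink): {Paused, Queued, Printing, Error}.

{Paused, Queued, Printing, Error}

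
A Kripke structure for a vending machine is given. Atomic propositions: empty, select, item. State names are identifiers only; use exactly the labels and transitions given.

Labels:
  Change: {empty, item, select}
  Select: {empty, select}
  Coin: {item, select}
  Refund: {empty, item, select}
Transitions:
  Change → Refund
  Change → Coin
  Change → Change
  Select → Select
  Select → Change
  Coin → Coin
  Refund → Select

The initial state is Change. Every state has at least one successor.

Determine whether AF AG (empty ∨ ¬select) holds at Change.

States satisfying AG (empty ∨ ¬select): ∅.
States satisfying AF AG (empty ∨ ¬select): ∅.
There is a path from Change along which AG (empty ∨ ¬select) never holds.
Change ∉ Sat(AF AG (empty ∨ ¬select)).

Does not hold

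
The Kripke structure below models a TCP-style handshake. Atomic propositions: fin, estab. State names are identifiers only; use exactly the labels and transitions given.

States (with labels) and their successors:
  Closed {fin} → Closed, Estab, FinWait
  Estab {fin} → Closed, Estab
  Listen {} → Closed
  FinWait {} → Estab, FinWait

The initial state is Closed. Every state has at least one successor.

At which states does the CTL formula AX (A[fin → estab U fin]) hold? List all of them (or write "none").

{Estab, Listen}

States satisfying A[fin → estab U fin]: {Closed, Estab, Listen}.
States satisfying AX (A[fin → estab U fin]): {Estab, Listen}.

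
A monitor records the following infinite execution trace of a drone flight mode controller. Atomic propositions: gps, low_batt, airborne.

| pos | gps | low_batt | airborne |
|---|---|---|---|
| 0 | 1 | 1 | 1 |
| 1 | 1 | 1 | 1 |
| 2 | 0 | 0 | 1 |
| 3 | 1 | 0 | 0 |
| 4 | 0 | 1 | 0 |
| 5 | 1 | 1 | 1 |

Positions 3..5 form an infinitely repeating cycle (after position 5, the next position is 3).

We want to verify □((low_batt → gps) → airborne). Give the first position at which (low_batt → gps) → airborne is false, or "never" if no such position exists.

3

Check (low_batt → gps) → airborne at each position in order: 0 ✓, 1 ✓, 2 ✓.
At position 3 the labels are {gps}, so (low_batt → gps) → airborne is false there. This is the first violation.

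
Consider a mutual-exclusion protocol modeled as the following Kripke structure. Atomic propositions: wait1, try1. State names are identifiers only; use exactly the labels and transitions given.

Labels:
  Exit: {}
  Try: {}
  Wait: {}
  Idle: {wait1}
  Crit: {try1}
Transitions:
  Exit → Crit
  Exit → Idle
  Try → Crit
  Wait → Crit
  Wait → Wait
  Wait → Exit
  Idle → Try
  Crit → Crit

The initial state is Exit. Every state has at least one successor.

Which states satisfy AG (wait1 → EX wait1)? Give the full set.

States satisfying wait1 → EX wait1: {Exit, Try, Wait, Crit}.
States satisfying AG (wait1 → EX wait1): {Try, Crit}.

{Try, Crit}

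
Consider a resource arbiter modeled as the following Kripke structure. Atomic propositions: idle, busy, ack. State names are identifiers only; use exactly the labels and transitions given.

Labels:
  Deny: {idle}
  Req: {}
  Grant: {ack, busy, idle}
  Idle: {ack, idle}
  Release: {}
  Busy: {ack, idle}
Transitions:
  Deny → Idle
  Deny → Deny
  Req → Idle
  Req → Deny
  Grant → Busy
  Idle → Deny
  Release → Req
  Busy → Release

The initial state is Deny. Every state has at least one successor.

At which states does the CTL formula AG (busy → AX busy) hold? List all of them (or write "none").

States satisfying busy → AX busy: {Deny, Req, Idle, Release, Busy}.
States satisfying AG (busy → AX busy): {Deny, Req, Idle, Release, Busy}.

{Deny, Req, Idle, Release, Busy}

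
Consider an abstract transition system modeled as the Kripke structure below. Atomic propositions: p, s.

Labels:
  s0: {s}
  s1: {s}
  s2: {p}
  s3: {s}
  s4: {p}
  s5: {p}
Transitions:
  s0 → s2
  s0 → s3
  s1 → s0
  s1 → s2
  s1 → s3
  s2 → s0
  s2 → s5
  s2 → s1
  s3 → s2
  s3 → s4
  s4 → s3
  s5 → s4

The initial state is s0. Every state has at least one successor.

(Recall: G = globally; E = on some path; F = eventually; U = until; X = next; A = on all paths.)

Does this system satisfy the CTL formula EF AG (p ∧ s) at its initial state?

Violated

States satisfying AG (p ∧ s): ∅.
States satisfying EF AG (p ∧ s): ∅.
No suitable path/successor from s0 witnesses the formula.
s0 ∉ Sat(EF AG (p ∧ s)).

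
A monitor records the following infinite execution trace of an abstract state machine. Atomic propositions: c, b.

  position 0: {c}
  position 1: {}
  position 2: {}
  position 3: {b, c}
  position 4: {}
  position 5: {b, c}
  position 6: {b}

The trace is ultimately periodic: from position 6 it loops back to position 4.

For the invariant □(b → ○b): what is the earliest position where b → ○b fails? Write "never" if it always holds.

Check b → ○b at each position in order: 0 ✓, 1 ✓, 2 ✓.
At position 3 the labels are {b, c} and the next position 4 has {}, so b → ○b is false there. This is the first violation.

3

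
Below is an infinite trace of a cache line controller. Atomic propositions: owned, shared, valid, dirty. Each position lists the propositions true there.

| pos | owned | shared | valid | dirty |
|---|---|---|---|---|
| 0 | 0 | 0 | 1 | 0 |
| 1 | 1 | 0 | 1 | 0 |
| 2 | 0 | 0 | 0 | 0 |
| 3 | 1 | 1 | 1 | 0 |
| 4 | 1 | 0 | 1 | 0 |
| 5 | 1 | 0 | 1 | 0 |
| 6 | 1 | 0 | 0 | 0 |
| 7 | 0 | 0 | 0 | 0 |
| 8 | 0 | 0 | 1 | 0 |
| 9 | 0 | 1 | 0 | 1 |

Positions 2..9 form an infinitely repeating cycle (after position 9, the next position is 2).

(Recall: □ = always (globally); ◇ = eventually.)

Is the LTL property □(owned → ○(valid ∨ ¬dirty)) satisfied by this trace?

Yes

owned → ○(valid ∨ ¬dirty) holds at every position 0..9, and those are all positions ever visited, so □(owned → ○(valid ∨ ¬dirty)) holds.
Positions where owned holds: 1, 3, 4, 5, 6.
Check ○(valid ∨ ¬dirty) at each: 1→ok, 3→ok, 4→ok, 5→ok, 6→ok.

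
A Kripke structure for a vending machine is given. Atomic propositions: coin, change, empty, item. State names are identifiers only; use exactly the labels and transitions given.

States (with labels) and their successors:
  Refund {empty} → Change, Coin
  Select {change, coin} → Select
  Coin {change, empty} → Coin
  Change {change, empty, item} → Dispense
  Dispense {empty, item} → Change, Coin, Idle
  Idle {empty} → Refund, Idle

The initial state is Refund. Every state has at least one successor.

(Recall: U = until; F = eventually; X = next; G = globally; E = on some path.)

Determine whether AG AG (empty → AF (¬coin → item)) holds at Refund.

No

States satisfying AG (empty → AF (¬coin → item)): {Select}.
States satisfying AG AG (empty → AF (¬coin → item)): {Select}.
Change is reachable from Refund and violates AG (empty → AF (¬coin → item)), so AG fails at Refund.
Refund ∉ Sat(AG AG (empty → AF (¬coin → item))).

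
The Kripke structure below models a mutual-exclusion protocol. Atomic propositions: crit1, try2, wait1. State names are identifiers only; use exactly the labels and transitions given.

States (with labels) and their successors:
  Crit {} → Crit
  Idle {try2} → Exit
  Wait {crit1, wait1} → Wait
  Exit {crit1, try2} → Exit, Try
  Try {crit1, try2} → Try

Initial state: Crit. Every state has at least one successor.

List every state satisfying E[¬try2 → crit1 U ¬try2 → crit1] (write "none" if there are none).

States satisfying ¬try2 → crit1: {Idle, Wait, Exit, Try}.
States satisfying E[¬try2 → crit1 U ¬try2 → crit1]: {Idle, Wait, Exit, Try}.

{Idle, Wait, Exit, Try}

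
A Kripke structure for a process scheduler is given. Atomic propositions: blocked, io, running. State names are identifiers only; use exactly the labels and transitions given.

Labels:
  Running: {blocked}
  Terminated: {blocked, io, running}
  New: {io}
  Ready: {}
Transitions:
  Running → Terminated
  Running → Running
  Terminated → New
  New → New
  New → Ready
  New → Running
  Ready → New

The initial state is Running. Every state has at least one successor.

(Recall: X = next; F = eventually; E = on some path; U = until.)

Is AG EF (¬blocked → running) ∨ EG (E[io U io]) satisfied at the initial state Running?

States satisfying EF (¬blocked → running): {Running, Terminated, New, Ready}.
States satisfying AG EF (¬blocked → running): {Running, Terminated, New, Ready}.
States satisfying E[io U io]: {Terminated, New}.
States satisfying EG (E[io U io]): {Terminated, New}.
States satisfying AG EF (¬blocked → running) ∨ EG (E[io U io]): {Running, Terminated, New, Ready}.
Running ∈ Sat(AG EF (¬blocked → running) ∨ EG (E[io U io])).

Holds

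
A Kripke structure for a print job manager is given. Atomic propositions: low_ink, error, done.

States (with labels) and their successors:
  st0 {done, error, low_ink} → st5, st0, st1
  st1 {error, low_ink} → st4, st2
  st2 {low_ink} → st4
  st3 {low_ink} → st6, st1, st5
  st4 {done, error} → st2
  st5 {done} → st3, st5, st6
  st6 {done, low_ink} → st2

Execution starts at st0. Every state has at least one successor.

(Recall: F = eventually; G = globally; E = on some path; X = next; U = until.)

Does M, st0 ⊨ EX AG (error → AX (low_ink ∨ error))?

Yes

States satisfying AG (error → AX (low_ink ∨ error)): {st1, st2, st3, st4, st5, st6}.
States satisfying EX AG (error → AX (low_ink ∨ error)): {st0, st1, st2, st3, st4, st5, st6}.
st0 ∈ Sat(EX AG (error → AX (low_ink ∨ error))).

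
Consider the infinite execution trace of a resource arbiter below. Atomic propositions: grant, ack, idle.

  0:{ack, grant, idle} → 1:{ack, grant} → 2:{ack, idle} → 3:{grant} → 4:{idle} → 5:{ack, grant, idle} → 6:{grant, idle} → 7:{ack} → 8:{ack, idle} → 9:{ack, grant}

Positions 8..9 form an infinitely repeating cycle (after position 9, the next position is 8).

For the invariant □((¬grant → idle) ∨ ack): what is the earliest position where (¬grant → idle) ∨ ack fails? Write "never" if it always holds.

(¬grant → idle) ∨ ack holds at every position 0..9, and those are all the positions the trace ever visits, so the invariant □((¬grant → idle) ∨ ack) is never violated.

never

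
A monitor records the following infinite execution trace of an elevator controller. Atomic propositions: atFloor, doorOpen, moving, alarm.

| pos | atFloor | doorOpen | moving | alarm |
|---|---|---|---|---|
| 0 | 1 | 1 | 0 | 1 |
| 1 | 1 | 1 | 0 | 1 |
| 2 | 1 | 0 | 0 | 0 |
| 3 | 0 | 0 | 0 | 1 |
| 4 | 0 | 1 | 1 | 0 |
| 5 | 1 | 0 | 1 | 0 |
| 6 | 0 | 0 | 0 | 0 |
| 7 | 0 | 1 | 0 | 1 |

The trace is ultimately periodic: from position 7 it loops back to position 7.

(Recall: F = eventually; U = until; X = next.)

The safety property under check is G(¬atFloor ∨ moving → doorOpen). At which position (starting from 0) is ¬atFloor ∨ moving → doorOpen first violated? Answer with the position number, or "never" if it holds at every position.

3

Check ¬atFloor ∨ moving → doorOpen at each position in order: 0 ✓, 1 ✓, 2 ✓.
At position 3 the labels are {alarm}, so ¬atFloor ∨ moving → doorOpen is false there. This is the first violation.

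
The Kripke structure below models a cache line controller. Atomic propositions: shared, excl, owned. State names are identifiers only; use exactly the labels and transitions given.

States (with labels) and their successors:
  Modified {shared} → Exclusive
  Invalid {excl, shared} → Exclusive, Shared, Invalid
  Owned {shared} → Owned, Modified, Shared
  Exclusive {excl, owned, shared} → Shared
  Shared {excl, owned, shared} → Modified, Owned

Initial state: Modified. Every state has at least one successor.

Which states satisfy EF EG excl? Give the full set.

{Invalid}

States satisfying EG excl: {Invalid}.
States satisfying EF EG excl: {Invalid}.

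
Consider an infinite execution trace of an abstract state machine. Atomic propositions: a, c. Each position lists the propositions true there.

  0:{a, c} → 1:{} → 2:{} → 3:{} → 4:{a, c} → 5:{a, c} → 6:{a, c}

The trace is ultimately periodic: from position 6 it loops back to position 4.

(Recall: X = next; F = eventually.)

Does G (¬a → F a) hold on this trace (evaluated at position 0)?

Yes

¬a → F a holds at every position 0..6, and those are all positions ever visited, so G (¬a → F a) holds.
Positions where ¬a holds: 1, 2, 3.
Check F a at each: 1→ok, 2→ok, 3→ok.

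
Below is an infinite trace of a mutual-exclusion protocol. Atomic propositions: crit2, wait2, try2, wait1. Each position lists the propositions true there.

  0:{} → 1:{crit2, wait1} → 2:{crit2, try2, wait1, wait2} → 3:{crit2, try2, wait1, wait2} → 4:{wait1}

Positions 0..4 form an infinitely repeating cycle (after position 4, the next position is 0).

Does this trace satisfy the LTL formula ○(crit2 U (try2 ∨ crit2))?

Holds

The position after 0 is 1; crit2 U (try2 ∨ crit2) is true there.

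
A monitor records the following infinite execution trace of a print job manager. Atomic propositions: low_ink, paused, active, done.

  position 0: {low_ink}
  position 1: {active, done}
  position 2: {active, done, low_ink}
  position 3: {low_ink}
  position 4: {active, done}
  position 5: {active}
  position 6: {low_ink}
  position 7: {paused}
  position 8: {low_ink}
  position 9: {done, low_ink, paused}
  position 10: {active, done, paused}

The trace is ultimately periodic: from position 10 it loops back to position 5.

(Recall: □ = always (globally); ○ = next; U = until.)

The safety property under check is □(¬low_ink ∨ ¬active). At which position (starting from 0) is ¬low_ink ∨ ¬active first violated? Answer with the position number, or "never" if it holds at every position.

Check ¬low_ink ∨ ¬active at each position in order: 0 ✓, 1 ✓.
At position 2 the labels are {active, done, low_ink}, so ¬low_ink ∨ ¬active is false there. This is the first violation.

2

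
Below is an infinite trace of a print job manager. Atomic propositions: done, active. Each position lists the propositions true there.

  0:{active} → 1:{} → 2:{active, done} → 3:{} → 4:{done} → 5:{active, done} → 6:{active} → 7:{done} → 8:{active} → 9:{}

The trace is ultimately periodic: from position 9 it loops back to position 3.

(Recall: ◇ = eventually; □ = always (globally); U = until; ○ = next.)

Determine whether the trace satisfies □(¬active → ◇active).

Satisfied

¬active → ◇active holds at every position 0..9, and those are all positions ever visited, so □(¬active → ◇active) holds.
Positions where ¬active holds: 1, 3, 4, 7, 9.
Check ◇active at each: 1→ok, 3→ok, 4→ok, 7→ok, 9→ok.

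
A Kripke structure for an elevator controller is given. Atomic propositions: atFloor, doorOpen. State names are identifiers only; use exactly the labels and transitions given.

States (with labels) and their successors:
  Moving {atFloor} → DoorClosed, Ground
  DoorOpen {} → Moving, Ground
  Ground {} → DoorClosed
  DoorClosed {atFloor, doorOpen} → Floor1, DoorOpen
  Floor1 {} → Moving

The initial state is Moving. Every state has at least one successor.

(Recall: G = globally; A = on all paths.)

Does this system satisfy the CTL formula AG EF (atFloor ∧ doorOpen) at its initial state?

Yes

States satisfying EF (atFloor ∧ doorOpen): {Moving, DoorOpen, Ground, DoorClosed, Floor1}.
States satisfying AG EF (atFloor ∧ doorOpen): {Moving, DoorOpen, Ground, DoorClosed, Floor1}.
Every state reachable from Moving satisfies EF (atFloor ∧ doorOpen).
Moving ∈ Sat(AG EF (atFloor ∧ doorOpen)).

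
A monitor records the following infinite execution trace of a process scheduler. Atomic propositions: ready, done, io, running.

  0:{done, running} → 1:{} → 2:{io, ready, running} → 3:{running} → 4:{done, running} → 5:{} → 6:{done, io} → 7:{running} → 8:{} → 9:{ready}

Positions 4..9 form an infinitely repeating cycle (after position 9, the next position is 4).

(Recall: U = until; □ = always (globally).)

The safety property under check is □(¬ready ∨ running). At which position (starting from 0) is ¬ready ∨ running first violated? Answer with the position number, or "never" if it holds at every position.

9

Check ¬ready ∨ running at each position in order: 0 ✓, 1 ✓, 2 ✓, 3 ✓, 4 ✓, 5 ✓, 6 ✓, 7 ✓, 8 ✓.
At position 9 the labels are {ready}, so ¬ready ∨ running is false there. This is the first violation.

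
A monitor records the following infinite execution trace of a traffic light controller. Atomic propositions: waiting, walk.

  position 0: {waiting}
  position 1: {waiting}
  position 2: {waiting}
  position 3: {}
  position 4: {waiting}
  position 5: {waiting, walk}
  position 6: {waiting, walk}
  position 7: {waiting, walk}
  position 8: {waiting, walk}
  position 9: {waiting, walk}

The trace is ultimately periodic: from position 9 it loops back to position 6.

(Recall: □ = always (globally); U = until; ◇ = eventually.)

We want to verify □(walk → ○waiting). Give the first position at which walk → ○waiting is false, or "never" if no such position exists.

walk → ○waiting holds at every position 0..9, and those are all the positions the trace ever visits, so the invariant □(walk → ○waiting) is never violated.

never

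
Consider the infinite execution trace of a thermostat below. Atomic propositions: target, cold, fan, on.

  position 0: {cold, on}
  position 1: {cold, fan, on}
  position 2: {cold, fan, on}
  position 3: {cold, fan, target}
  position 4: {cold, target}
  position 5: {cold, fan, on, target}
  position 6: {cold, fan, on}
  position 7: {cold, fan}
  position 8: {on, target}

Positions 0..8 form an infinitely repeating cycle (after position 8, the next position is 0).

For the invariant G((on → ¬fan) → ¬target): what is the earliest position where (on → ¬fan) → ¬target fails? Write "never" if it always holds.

3

Check (on → ¬fan) → ¬target at each position in order: 0 ✓, 1 ✓, 2 ✓.
At position 3 the labels are {cold, fan, target}, so (on → ¬fan) → ¬target is false there. This is the first violation.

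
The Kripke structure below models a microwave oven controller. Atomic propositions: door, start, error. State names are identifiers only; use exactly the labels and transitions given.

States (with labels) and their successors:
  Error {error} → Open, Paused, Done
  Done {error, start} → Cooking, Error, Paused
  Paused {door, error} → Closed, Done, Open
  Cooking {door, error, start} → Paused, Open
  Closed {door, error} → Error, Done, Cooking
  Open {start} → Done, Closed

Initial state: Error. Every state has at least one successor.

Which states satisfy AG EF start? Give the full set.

{Error, Done, Paused, Cooking, Closed, Open}

States satisfying EF start: {Error, Done, Paused, Cooking, Closed, Open}.
States satisfying AG EF start: {Error, Done, Paused, Cooking, Closed, Open}.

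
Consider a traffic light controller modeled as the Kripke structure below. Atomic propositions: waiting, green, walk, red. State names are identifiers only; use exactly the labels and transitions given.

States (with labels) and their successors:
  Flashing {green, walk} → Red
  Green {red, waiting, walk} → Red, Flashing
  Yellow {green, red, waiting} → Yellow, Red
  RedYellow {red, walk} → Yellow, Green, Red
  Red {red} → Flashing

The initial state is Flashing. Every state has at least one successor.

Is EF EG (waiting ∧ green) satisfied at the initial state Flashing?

No

States satisfying EG (waiting ∧ green): {Yellow}.
States satisfying EF EG (waiting ∧ green): {Yellow, RedYellow}.
No suitable path/successor from Flashing witnesses the formula.
Flashing ∉ Sat(EF EG (waiting ∧ green)).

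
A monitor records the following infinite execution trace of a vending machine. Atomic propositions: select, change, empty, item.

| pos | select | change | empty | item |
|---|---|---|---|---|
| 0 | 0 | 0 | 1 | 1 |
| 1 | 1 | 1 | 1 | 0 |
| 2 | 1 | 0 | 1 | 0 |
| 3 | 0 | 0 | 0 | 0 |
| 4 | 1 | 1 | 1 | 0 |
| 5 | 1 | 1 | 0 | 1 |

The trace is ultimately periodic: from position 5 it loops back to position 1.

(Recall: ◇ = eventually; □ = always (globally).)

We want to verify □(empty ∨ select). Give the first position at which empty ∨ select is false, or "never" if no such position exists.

3

Check empty ∨ select at each position in order: 0 ✓, 1 ✓, 2 ✓.
At position 3 the labels are {}, so empty ∨ select is false there. This is the first violation.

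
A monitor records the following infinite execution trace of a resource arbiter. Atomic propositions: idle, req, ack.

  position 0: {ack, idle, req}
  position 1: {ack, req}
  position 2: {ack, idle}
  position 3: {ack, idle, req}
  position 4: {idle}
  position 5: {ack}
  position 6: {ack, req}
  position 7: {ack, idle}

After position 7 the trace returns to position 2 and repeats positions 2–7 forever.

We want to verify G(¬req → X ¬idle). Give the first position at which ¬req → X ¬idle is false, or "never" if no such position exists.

Check ¬req → X ¬idle at each position in order: 0 ✓, 1 ✓.
At position 2 the labels are {ack, idle} and the next position 3 has {ack, idle, req}, so ¬req → X ¬idle is false there. This is the first violation.

2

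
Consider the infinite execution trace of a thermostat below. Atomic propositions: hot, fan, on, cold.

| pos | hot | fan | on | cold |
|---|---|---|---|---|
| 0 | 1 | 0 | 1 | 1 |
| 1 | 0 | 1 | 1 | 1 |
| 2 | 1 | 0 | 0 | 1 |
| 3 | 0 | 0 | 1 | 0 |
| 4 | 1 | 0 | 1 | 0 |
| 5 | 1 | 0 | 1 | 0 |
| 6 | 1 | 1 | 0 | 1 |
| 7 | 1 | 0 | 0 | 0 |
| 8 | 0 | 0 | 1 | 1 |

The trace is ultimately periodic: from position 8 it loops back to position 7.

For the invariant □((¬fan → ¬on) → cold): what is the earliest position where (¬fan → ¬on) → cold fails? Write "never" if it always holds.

7

Check (¬fan → ¬on) → cold at each position in order: 0 ✓, 1 ✓, 2 ✓, 3 ✓, 4 ✓, 5 ✓, 6 ✓.
At position 7 the labels are {hot}, so (¬fan → ¬on) → cold is false there. This is the first violation.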